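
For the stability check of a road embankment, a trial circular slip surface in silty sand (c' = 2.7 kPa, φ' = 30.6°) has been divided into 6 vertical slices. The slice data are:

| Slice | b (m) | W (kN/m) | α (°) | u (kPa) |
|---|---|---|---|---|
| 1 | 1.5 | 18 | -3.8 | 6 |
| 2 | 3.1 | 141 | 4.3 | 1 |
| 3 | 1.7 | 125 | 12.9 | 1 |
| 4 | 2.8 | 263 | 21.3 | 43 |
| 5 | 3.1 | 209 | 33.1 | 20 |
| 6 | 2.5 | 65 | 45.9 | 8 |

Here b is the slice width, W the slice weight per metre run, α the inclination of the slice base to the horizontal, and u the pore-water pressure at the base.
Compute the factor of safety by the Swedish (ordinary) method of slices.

FS = 1.16

Ordinary method of slices: FS = Σ[c'·Δl_i + (W_i cosα_i − u_i·Δl_i)·tanφ'] / Σ W_i sinα_i, with Δl_i = b_i / cosα_i.
Slice 1: Δl = 1.5/cos(-3.8°) = 1.503 m; N'_1 = 18·cos(-3.8°) − 6·1.503 = 8.9; c'Δl = 4.06; W sinα = -1.2
Slice 2: Δl = 3.1/cos4.3° = 3.109 m; N'_2 = 141·cos4.3° − 1·3.109 = 137.5; c'Δl = 8.39; W sinα = 10.6
Slice 3: Δl = 1.7/cos12.9° = 1.744 m; N'_3 = 125·cos12.9° − 1·1.744 = 120.1; c'Δl = 4.71; W sinα = 27.9
Slice 4: Δl = 2.8/cos21.3° = 3.005 m; N'_4 = 263·cos21.3° − 43·3.005 = 115.8; c'Δl = 8.11; W sinα = 95.5
Slice 5: Δl = 3.1/cos33.1° = 3.701 m; N'_5 = 209·cos33.1° − 20·3.701 = 101.1; c'Δl = 9.99; W sinα = 114.1
Slice 6: Δl = 2.5/cos45.9° = 3.592 m; N'_6 = 65·cos45.9° − 8·3.592 = 16.5; c'Δl = 9.70; W sinα = 46.7
Σc'Δl = 45.0 kN/m; ΣN' = 499.9 kN/m; ΣW sinα = 293.6 kN/m
Resisting = 45.0 + 499.9·tan30.6° = 45.0 + 295.6 = 340.6 kN/m
FS = 340.6 / 293.6 = 1.160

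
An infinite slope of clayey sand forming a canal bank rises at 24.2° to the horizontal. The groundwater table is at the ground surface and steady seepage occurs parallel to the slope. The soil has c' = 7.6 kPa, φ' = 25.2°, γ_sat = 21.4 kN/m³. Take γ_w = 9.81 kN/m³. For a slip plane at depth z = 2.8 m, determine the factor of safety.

With seepage parallel to the slope and the water table at the surface, the effective normal stress on the slip plane uses the buoyant unit weight γ' = γ_sat − γ_w while the driving shear stress uses γ_sat:
FS = [c' + γ' z cos²β tanφ'] / [γ_sat z sinβ cosβ]
γ' = 21.4 − 9.81 = 11.59 kN/m³
Numerator = 7.6 + 11.59·2.8·cos²24.2°·tan25.2° = 7.6 + 11.59·2.8·0.8320·0.4706 = 20.305 kPa
Denominator = 21.4·2.8·sin24.2°·cos24.2° = 21.4·2.8·0.4099·0.9121 = 22.404 kPa
FS = 20.305 / 22.404 = 0.906

FS = 0.91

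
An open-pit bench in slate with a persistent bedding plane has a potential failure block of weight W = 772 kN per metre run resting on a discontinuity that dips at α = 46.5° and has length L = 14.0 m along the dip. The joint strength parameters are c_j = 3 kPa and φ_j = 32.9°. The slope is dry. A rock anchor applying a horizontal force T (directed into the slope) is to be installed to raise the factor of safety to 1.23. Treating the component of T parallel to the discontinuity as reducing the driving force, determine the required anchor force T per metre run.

T = 230 kN/m

Resolving forces along and normal to the sliding plane, with the horizontal anchor force T adding T·sinα to the effective normal force and T·cosα acting up the plane against the driving force:
FS = [c_jL + (W cosα + T sinα) tanφ_j] / [W sinα − T cosα]
Without the anchor: N' = 531.4 kN/m, driving T_d = 560.0 kN/m, resisting R = 3·14.0 + 531.4·tan32.9° = 385.8 kN/m, FS = 0.69.
Setting FS = 1.23 and solving for T:
1.23·(560.0 − T cos46.5°) = 385.8 + T sin46.5°·tan32.9°
T·(sin46.5°·tan32.9° + 1.23·cos46.5°) = 1.23·560.0 − 385.8
T·(0.7254·0.6469 + 1.23·0.6884) = 688.8 − 385.8 = 303.0
T·1.3159 = 303.0
T = 230.3 kN/m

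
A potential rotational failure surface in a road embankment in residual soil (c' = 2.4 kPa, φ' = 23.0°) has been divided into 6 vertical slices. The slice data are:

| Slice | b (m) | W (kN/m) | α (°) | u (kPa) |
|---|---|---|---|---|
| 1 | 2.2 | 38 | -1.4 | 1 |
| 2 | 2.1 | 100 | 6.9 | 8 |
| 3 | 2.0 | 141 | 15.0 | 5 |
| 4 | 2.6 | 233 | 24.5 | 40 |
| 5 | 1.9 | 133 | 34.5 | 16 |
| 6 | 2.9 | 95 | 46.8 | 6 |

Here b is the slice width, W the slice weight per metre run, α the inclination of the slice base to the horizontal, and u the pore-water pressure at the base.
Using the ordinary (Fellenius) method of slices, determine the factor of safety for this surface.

Ordinary method of slices: FS = Σ[c'·Δl_i + (W_i cosα_i − u_i·Δl_i)·tanφ'] / Σ W_i sinα_i, with Δl_i = b_i / cosα_i.
Slice 1: Δl = 2.2/cos(-1.4°) = 2.201 m; N'_1 = 38·cos(-1.4°) − 1·2.201 = 35.8; c'Δl = 5.28; W sinα = -0.9
Slice 2: Δl = 2.1/cos6.9° = 2.115 m; N'_2 = 100·cos6.9° − 8·2.115 = 82.4; c'Δl = 5.08; W sinα = 12.0
Slice 3: Δl = 2.0/cos15.0° = 2.071 m; N'_3 = 141·cos15.0° − 5·2.071 = 125.8; c'Δl = 4.97; W sinα = 36.5
Slice 4: Δl = 2.6/cos24.5° = 2.857 m; N'_4 = 233·cos24.5° − 40·2.857 = 97.7; c'Δl = 6.86; W sinα = 96.6
Slice 5: Δl = 1.9/cos34.5° = 2.305 m; N'_5 = 133·cos34.5° − 16·2.305 = 72.7; c'Δl = 5.53; W sinα = 75.3
Slice 6: Δl = 2.9/cos46.8° = 4.236 m; N'_6 = 95·cos46.8° − 6·4.236 = 39.6; c'Δl = 10.17; W sinα = 69.3
Σc'Δl = 37.9 kN/m; ΣN' = 454.0 kN/m; ΣW sinα = 288.8 kN/m
Resisting = 37.9 + 454.0·tan23.0° = 37.9 + 192.7 = 230.6 kN/m
FS = 230.6 / 288.8 = 0.799

FS = 0.80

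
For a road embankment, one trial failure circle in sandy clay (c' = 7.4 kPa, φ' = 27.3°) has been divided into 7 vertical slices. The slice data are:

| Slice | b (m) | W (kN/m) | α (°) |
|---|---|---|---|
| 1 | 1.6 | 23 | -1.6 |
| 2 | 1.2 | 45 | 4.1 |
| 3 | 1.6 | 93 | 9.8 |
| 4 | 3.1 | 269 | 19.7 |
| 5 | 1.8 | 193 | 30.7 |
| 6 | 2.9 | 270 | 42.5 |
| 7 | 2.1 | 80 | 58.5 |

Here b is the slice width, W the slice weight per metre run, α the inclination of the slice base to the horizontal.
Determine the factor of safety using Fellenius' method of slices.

FS = 1.21

Ordinary method of slices: FS = Σ[c'·Δl_i + (W_i cosα_i)·tanφ'] / Σ W_i sinα_i, with Δl_i = b_i / cosα_i.
Slice 1: Δl = 1.6/cos(-1.6°) = 1.601 m; N'_1 = 23·cos(-1.6°) = 23.0; c'Δl = 11.84; W sinα = -0.6
Slice 2: Δl = 1.2/cos4.1° = 1.203 m; N'_2 = 45·cos4.1° = 44.9; c'Δl = 8.90; W sinα = 3.2
Slice 3: Δl = 1.6/cos9.8° = 1.624 m; N'_3 = 93·cos9.8° = 91.6; c'Δl = 12.02; W sinα = 15.8
Slice 4: Δl = 3.1/cos19.7° = 3.293 m; N'_4 = 269·cos19.7° = 253.3; c'Δl = 24.37; W sinα = 90.7
Slice 5: Δl = 1.8/cos30.7° = 2.093 m; N'_5 = 193·cos30.7° = 166.0; c'Δl = 15.49; W sinα = 98.5
Slice 6: Δl = 2.9/cos42.5° = 3.933 m; N'_6 = 270·cos42.5° = 199.1; c'Δl = 29.11; W sinα = 182.4
Slice 7: Δl = 2.1/cos58.5° = 4.019 m; N'_7 = 80·cos58.5° = 41.8; c'Δl = 29.74; W sinα = 68.2
Σc'Δl = 131.5 kN/m; ΣN' = 819.6 kN/m; ΣW sinα = 458.2 kN/m
Resisting = 131.5 + 819.6·tan27.3° = 131.5 + 423.0 = 554.5 kN/m
FS = 554.5 / 458.2 = 1.210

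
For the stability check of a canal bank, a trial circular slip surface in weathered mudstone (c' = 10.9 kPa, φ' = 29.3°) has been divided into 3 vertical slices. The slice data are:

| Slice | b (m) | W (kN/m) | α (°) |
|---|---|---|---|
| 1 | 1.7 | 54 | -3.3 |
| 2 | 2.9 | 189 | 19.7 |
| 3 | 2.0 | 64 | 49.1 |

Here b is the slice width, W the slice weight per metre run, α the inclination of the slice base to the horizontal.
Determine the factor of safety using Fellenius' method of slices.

FS = 2.19

Ordinary method of slices: FS = Σ[c'·Δl_i + (W_i cosα_i)·tanφ'] / Σ W_i sinα_i, with Δl_i = b_i / cosα_i.
Slice 1: Δl = 1.7/cos(-3.3°) = 1.703 m; N'_1 = 54·cos(-3.3°) = 53.9; c'Δl = 18.56; W sinα = -3.1
Slice 2: Δl = 2.9/cos19.7° = 3.080 m; N'_2 = 189·cos19.7° = 177.9; c'Δl = 33.58; W sinα = 63.7
Slice 3: Δl = 2.0/cos49.1° = 3.055 m; N'_3 = 64·cos49.1° = 41.9; c'Δl = 33.30; W sinα = 48.4
Σc'Δl = 85.4 kN/m; ΣN' = 273.8 kN/m; ΣW sinα = 109.0 kN/m
Resisting = 85.4 + 273.8·tan29.3° = 85.4 + 153.6 = 239.1 kN/m
FS = 239.1 / 109.0 = 2.194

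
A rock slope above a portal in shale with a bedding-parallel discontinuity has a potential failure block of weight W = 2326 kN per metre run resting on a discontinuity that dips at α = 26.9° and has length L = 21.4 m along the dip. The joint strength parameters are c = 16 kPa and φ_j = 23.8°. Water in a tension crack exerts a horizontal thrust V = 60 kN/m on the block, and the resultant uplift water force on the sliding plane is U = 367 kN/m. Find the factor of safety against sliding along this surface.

Resolving the block weight along and normal to the plane and applying the Mohr–Coulomb strength on the joint:
N' = W cosα − U − V sinα = 2326·cos26.9° − 367 − 60·sin26.9° = 1680.2 kN/m
Driving force T = W sinα + V cosα = 2326·sin26.9° + 60·cos26.9° = 1105.9 kN/m
Resisting force R = c·L + N'·tanφ_j = 16·21.4 + 1680.2·tan23.8° = 342.4 + 741.0 = 1083.4 kN/m
FS = R / T = 1083.4 / 1105.9 = 0.980

FS = 0.98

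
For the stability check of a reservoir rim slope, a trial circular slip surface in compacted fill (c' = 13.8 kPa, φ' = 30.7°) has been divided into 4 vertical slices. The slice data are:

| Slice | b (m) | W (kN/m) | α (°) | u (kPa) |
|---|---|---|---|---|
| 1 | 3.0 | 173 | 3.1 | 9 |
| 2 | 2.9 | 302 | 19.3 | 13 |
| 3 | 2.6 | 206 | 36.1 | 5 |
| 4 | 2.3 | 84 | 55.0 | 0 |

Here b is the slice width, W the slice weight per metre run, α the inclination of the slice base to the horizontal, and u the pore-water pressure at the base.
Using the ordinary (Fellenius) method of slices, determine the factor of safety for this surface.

Ordinary method of slices: FS = Σ[c'·Δl_i + (W_i cosα_i − u_i·Δl_i)·tanφ'] / Σ W_i sinα_i, with Δl_i = b_i / cosα_i.
Slice 1: Δl = 3.0/cos3.1° = 3.004 m; N'_1 = 173·cos3.1° − 9·3.004 = 145.7; c'Δl = 41.46; W sinα = 9.4
Slice 2: Δl = 2.9/cos19.3° = 3.073 m; N'_2 = 302·cos19.3° − 13·3.073 = 245.1; c'Δl = 42.40; W sinα = 99.8
Slice 3: Δl = 2.6/cos36.1° = 3.218 m; N'_3 = 206·cos36.1° − 5·3.218 = 150.4; c'Δl = 44.41; W sinα = 121.4
Slice 4: Δl = 2.3/cos55.0° = 4.010 m; N'_4 = 84·cos55.0° − 0·4.010 = 48.2; c'Δl = 55.34; W sinα = 68.8
Σc'Δl = 183.6 kN/m; ΣN' = 589.3 kN/m; ΣW sinα = 299.4 kN/m
Resisting = 183.6 + 589.3·tan30.7° = 183.6 + 349.9 = 533.5 kN/m
FS = 533.5 / 299.4 = 1.782

FS = 1.78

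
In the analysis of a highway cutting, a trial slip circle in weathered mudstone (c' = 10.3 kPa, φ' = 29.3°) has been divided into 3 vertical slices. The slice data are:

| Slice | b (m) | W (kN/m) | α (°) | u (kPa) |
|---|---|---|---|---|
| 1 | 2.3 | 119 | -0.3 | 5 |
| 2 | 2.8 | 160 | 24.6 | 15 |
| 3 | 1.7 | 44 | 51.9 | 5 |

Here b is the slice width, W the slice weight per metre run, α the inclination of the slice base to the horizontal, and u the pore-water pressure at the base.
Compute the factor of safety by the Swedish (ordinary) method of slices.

FS = 2.06

Ordinary method of slices: FS = Σ[c'·Δl_i + (W_i cosα_i − u_i·Δl_i)·tanφ'] / Σ W_i sinα_i, with Δl_i = b_i / cosα_i.
Slice 1: Δl = 2.3/cos(-0.3°) = 2.300 m; N'_1 = 119·cos(-0.3°) − 5·2.300 = 107.5; c'Δl = 23.69; W sinα = -0.6
Slice 2: Δl = 2.8/cos24.6° = 3.080 m; N'_2 = 160·cos24.6° − 15·3.080 = 99.3; c'Δl = 31.72; W sinα = 66.6
Slice 3: Δl = 1.7/cos51.9° = 2.755 m; N'_3 = 44·cos51.9° − 5·2.755 = 13.4; c'Δl = 28.38; W sinα = 34.6
Σc'Δl = 83.8 kN/m; ΣN' = 220.2 kN/m; ΣW sinα = 100.6 kN/m
Resisting = 83.8 + 220.2·tan29.3° = 83.8 + 123.5 = 207.3 kN/m
FS = 207.3 / 100.6 = 2.061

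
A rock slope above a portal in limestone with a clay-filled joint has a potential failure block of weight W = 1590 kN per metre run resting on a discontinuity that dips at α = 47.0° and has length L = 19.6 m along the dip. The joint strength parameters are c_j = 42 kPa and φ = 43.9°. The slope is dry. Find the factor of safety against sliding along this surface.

FS = 1.61

Resolving the block weight along and normal to the plane and applying the Mohr–Coulomb strength on the joint:
N' = W cosα = 1590·cos47.0° = 1084.4 kN/m
Driving force T = W sinα = 1590·sin47.0° = 1162.9 kN/m
Resisting force R = c_j·L + N'·tanφ = 42·19.6 + 1084.4·tan43.9° = 823.2 + 1043.5 = 1866.7 kN/m
FS = R / T = 1866.7 / 1162.9 = 1.605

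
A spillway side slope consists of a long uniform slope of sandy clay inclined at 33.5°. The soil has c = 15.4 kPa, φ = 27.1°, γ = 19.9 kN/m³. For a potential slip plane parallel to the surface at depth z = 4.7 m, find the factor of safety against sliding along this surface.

For an infinite slope with a slip plane parallel to the surface (no pore pressure): FS = [c + γz cos²β tanφ] / [γz sinβ cosβ].
γz = 19.9·4.7 = 93.53 kN/m²
Numerator = 15.4 + 93.53·cos²33.5°·tan27.1° = 15.4 + 93.53·0.6954·0.5117 = 48.681 kPa
Denominator = 93.53·sin33.5°·cos33.5° = 93.53·0.5519·0.8339 = 43.047 kPa
FS = 48.681 / 43.047 = 1.131

FS = 1.13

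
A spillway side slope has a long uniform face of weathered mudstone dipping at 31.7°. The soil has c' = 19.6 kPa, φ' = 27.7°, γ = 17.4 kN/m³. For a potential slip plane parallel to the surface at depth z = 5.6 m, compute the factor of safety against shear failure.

FS = 1.30

For an infinite slope with a slip plane parallel to the surface (no pore pressure): FS = [c' + γz cos²β tanφ'] / [γz sinβ cosβ].
γz = 17.4·5.6 = 97.44 kN/m²
Numerator = 19.6 + 97.44·cos²31.7°·tan27.7° = 19.6 + 97.44·0.7239·0.5250 = 56.632 kPa
Denominator = 97.44·sin31.7°·cos31.7° = 97.44·0.5255·0.8508 = 43.563 kPa
FS = 56.632 / 43.563 = 1.300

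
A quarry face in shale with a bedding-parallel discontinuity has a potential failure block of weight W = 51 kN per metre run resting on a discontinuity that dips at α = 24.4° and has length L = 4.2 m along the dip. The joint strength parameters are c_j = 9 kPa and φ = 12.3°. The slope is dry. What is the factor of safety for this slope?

FS = 2.27

Resolving the block weight along and normal to the plane and applying the Mohr–Coulomb strength on the joint:
N' = W cosα = 51·cos24.4° = 46.4 kN/m
Driving force T = W sinα = 51·sin24.4° = 21.1 kN/m
Resisting force R = c_j·L + N'·tanφ = 9·4.2 + 46.4·tan12.3° = 37.8 + 10.1 = 47.9 kN/m
FS = R / T = 47.9 / 21.1 = 2.275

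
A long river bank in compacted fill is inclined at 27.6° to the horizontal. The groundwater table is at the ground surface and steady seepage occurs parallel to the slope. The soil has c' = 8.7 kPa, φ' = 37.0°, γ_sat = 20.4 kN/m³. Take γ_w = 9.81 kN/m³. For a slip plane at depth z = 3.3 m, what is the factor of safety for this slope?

FS = 1.06

With seepage parallel to the slope and the water table at the surface, the effective normal stress on the slip plane uses the buoyant unit weight γ' = γ_sat − γ_w while the driving shear stress uses γ_sat:
FS = [c' + γ' z cos²β tanφ'] / [γ_sat z sinβ cosβ]
γ' = 20.4 − 9.81 = 10.59 kN/m³
Numerator = 8.7 + 10.59·3.3·cos²27.6°·tan37.0° = 8.7 + 10.59·3.3·0.7854·0.7536 = 29.382 kPa
Denominator = 20.4·3.3·sin27.6°·cos27.6° = 20.4·3.3·0.4633·0.8862 = 27.640 kPa
FS = 29.382 / 27.640 = 1.063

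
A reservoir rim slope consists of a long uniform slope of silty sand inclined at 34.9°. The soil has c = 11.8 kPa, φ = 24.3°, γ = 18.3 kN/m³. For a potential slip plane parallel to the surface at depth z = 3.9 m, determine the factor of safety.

FS = 1.00

For an infinite slope with a slip plane parallel to the surface (no pore pressure): FS = [c + γz cos²β tanφ] / [γz sinβ cosβ].
γz = 18.3·3.9 = 71.37 kN/m²
Numerator = 11.8 + 71.37·cos²34.9°·tan24.3° = 11.8 + 71.37·0.6726·0.4515 = 33.476 kPa
Denominator = 71.37·sin34.9°·cos34.9° = 71.37·0.5721·0.8202 = 33.490 kPa
FS = 33.476 / 33.490 = 1.000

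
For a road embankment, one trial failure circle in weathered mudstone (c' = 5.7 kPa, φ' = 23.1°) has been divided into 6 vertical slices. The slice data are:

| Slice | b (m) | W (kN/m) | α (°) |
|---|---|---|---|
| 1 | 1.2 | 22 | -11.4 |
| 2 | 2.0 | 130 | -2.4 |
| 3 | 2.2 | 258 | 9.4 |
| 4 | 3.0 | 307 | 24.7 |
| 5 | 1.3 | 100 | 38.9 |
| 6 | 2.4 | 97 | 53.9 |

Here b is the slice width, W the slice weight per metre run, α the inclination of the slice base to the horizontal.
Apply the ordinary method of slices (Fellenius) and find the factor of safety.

Ordinary method of slices: FS = Σ[c'·Δl_i + (W_i cosα_i)·tanφ'] / Σ W_i sinα_i, with Δl_i = b_i / cosα_i.
Slice 1: Δl = 1.2/cos(-11.4°) = 1.224 m; N'_1 = 22·cos(-11.4°) = 21.6; c'Δl = 6.98; W sinα = -4.3
Slice 2: Δl = 2.0/cos(-2.4°) = 2.002 m; N'_2 = 130·cos(-2.4°) = 129.9; c'Δl = 11.41; W sinα = -5.4
Slice 3: Δl = 2.2/cos9.4° = 2.230 m; N'_3 = 258·cos9.4° = 254.5; c'Δl = 12.71; W sinα = 42.1
Slice 4: Δl = 3.0/cos24.7° = 3.302 m; N'_4 = 307·cos24.7° = 278.9; c'Δl = 18.82; W sinα = 128.3
Slice 5: Δl = 1.3/cos38.9° = 1.670 m; N'_5 = 100·cos38.9° = 77.8; c'Δl = 9.52; W sinα = 62.8
Slice 6: Δl = 2.4/cos53.9° = 4.073 m; N'_6 = 97·cos53.9° = 57.2; c'Δl = 23.22; W sinα = 78.4
Σc'Δl = 82.7 kN/m; ΣN' = 819.9 kN/m; ΣW sinα = 301.8 kN/m
Resisting = 82.7 + 819.9·tan23.1° = 82.7 + 349.7 = 432.4 kN/m
FS = 432.4 / 301.8 = 1.433

FS = 1.43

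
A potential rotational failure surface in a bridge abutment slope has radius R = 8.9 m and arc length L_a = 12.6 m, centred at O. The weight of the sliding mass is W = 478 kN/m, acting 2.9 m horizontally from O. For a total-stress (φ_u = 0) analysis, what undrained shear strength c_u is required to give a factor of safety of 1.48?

FS = c_u·L_a·R / (W·d), so c_u = FS·W·d / (L_a·R).
c_u = 1.48·478·2.9 / (12.60·8.9) = 2051.6 / 112.14 = 18.29 kPa

c_u = 18.3 kPa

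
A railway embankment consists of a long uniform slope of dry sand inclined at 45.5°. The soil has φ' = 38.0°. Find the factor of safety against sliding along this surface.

FS = 0.77

For a dry cohesionless infinite slope the factor of safety is FS = tanφ' / tanβ.
FS = tan38.0° / tan45.5° = 0.7813 / 1.0176 = 0.768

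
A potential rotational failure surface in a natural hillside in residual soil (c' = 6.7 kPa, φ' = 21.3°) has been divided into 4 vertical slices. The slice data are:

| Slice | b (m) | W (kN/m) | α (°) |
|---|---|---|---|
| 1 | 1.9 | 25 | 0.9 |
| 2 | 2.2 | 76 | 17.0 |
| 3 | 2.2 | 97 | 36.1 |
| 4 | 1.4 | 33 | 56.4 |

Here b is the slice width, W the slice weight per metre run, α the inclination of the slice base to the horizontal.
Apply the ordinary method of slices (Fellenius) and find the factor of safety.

FS = 1.30

Ordinary method of slices: FS = Σ[c'·Δl_i + (W_i cosα_i)·tanφ'] / Σ W_i sinα_i, with Δl_i = b_i / cosα_i.
Slice 1: Δl = 1.9/cos0.9° = 1.900 m; N'_1 = 25·cos0.9° = 25.0; c'Δl = 12.73; W sinα = 0.4
Slice 2: Δl = 2.2/cos17.0° = 2.301 m; N'_2 = 76·cos17.0° = 72.7; c'Δl = 15.41; W sinα = 22.2
Slice 3: Δl = 2.2/cos36.1° = 2.723 m; N'_3 = 97·cos36.1° = 78.4; c'Δl = 18.24; W sinα = 57.2
Slice 4: Δl = 1.4/cos56.4° = 2.530 m; N'_4 = 33·cos56.4° = 18.3; c'Δl = 16.95; W sinα = 27.5
Σc'Δl = 63.3 kN/m; ΣN' = 194.3 kN/m; ΣW sinα = 107.3 kN/m
Resisting = 63.3 + 194.3·tan21.3° = 63.3 + 75.8 = 139.1 kN/m
FS = 139.1 / 107.3 = 1.297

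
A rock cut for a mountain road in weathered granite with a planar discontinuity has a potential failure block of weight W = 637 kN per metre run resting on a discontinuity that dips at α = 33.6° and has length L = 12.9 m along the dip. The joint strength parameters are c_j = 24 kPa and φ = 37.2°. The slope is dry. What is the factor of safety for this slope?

FS = 2.02

Resolving the block weight along and normal to the plane and applying the Mohr–Coulomb strength on the joint:
N' = W cosα = 637·cos33.6° = 530.6 kN/m
Driving force T = W sinα = 637·sin33.6° = 352.5 kN/m
Resisting force R = c_j·L + N'·tanφ = 24·12.9 + 530.6·tan37.2° = 309.6 + 402.7 = 712.3 kN/m
FS = R / T = 712.3 / 352.5 = 2.021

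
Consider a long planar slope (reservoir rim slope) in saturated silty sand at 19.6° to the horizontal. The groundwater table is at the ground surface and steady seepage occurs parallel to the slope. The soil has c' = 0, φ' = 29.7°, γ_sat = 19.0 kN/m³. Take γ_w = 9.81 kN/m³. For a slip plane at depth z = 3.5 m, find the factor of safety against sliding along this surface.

FS = 0.77

With seepage parallel to the slope and the water table at the surface, the effective normal stress on the slip plane uses the buoyant unit weight γ' = γ_sat − γ_w while the driving shear stress uses γ_sat:
FS = [c' + γ' z cos²β tanφ'] / [γ_sat z sinβ cosβ]
(For c' = 0 this reduces to FS = (γ'/γ_sat)·tanφ'/tanβ.)
γ' = 19.0 − 9.81 = 9.19 kN/m³
Numerator = 0.0 + 9.19·3.5·cos²19.6°·tan29.7° = 0.0 + 9.19·3.5·0.8875·0.5704 = 16.282 kPa
Denominator = 19.0·3.5·sin19.6°·cos19.6° = 19.0·3.5·0.3355·0.9421 = 21.015 kPa
FS = 16.282 / 21.015 = 0.775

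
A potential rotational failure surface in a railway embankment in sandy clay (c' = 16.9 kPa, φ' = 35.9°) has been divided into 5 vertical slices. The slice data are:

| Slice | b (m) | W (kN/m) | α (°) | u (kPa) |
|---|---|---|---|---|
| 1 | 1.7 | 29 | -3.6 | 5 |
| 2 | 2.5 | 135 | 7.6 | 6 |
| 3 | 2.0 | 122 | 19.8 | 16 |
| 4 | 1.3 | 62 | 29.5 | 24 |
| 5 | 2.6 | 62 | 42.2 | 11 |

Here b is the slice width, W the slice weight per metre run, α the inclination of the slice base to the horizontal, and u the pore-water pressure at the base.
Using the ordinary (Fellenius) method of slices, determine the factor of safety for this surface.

FS = 2.85

Ordinary method of slices: FS = Σ[c'·Δl_i + (W_i cosα_i − u_i·Δl_i)·tanφ'] / Σ W_i sinα_i, with Δl_i = b_i / cosα_i.
Slice 1: Δl = 1.7/cos(-3.6°) = 1.703 m; N'_1 = 29·cos(-3.6°) − 5·1.703 = 20.4; c'Δl = 28.79; W sinα = -1.8
Slice 2: Δl = 2.5/cos7.6° = 2.522 m; N'_2 = 135·cos7.6° − 6·2.522 = 118.7; c'Δl = 42.62; W sinα = 17.9
Slice 3: Δl = 2.0/cos19.8° = 2.126 m; N'_3 = 122·cos19.8° − 16·2.126 = 80.8; c'Δl = 35.92; W sinα = 41.3
Slice 4: Δl = 1.3/cos29.5° = 1.494 m; N'_4 = 62·cos29.5° − 24·1.494 = 18.1; c'Δl = 25.24; W sinα = 30.5
Slice 5: Δl = 2.6/cos42.2° = 3.510 m; N'_5 = 62·cos42.2° − 11·3.510 = 7.3; c'Δl = 59.31; W sinα = 41.6
Σc'Δl = 191.9 kN/m; ΣN' = 245.3 kN/m; ΣW sinα = 129.5 kN/m
Resisting = 191.9 + 245.3·tan35.9° = 191.9 + 177.6 = 369.5 kN/m
FS = 369.5 / 129.5 = 2.852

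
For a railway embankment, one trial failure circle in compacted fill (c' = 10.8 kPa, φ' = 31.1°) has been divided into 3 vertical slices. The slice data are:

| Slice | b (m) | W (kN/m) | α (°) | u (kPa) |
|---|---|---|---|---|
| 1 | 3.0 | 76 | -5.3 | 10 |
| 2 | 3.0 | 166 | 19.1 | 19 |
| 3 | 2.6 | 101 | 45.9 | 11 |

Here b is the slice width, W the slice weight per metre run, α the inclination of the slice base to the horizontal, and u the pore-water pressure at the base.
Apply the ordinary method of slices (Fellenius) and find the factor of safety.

Ordinary method of slices: FS = Σ[c'·Δl_i + (W_i cosα_i − u_i·Δl_i)·tanφ'] / Σ W_i sinα_i, with Δl_i = b_i / cosα_i.
Slice 1: Δl = 3.0/cos(-5.3°) = 3.013 m; N'_1 = 76·cos(-5.3°) − 10·3.013 = 45.5; c'Δl = 32.54; W sinα = -7.0
Slice 2: Δl = 3.0/cos19.1° = 3.175 m; N'_2 = 166·cos19.1° − 19·3.175 = 96.5; c'Δl = 34.29; W sinα = 54.3
Slice 3: Δl = 2.6/cos45.9° = 3.736 m; N'_3 = 101·cos45.9° − 11·3.736 = 29.2; c'Δl = 40.35; W sinα = 72.5
Σc'Δl = 107.2 kN/m; ΣN' = 171.3 kN/m; ΣW sinα = 119.8 kN/m
Resisting = 107.2 + 171.3·tan31.1° = 107.2 + 103.3 = 210.5 kN/m
FS = 210.5 / 119.8 = 1.757

FS = 1.76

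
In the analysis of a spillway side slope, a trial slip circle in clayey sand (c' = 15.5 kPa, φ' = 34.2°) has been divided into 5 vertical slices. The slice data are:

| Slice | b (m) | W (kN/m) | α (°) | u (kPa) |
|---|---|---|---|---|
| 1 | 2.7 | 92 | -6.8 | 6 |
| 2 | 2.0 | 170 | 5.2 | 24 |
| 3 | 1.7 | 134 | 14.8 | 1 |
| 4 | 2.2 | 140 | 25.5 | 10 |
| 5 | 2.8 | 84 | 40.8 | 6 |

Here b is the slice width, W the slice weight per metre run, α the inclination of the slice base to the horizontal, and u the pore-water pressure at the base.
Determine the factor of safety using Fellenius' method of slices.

Ordinary method of slices: FS = Σ[c'·Δl_i + (W_i cosα_i − u_i·Δl_i)·tanφ'] / Σ W_i sinα_i, with Δl_i = b_i / cosα_i.
Slice 1: Δl = 2.7/cos(-6.8°) = 2.719 m; N'_1 = 92·cos(-6.8°) − 6·2.719 = 75.0; c'Δl = 42.15; W sinα = -10.9
Slice 2: Δl = 2.0/cos5.2° = 2.008 m; N'_2 = 170·cos5.2° − 24·2.008 = 121.1; c'Δl = 31.13; W sinα = 15.4
Slice 3: Δl = 1.7/cos14.8° = 1.758 m; N'_3 = 134·cos14.8° − 1·1.758 = 127.8; c'Δl = 27.25; W sinα = 34.2
Slice 4: Δl = 2.2/cos25.5° = 2.437 m; N'_4 = 140·cos25.5° − 10·2.437 = 102.0; c'Δl = 37.78; W sinα = 60.3
Slice 5: Δl = 2.8/cos40.8° = 3.699 m; N'_5 = 84·cos40.8° − 6·3.699 = 41.4; c'Δl = 57.33; W sinα = 54.9
Σc'Δl = 195.6 kN/m; ΣN' = 467.3 kN/m; ΣW sinα = 153.9 kN/m
Resisting = 195.6 + 467.3·tan34.2° = 195.6 + 317.6 = 513.2 kN/m
FS = 513.2 / 153.9 = 3.335

FS = 3.33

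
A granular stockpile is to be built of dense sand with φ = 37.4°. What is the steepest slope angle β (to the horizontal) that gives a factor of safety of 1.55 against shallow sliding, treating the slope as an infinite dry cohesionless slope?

β = 26.3°

For an infinite dry cohesionless slope FS = tanφ/tanβ, so tanβ = tanφ / FS.
tanβ = tan37.4° / 1.55 = 0.7646 / 1.55 = 0.4933
β = arctan(0.4933) = 26.26°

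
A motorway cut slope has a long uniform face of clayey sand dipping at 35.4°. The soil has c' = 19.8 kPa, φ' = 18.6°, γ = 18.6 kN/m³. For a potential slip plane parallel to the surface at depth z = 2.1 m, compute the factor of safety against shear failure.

For an infinite slope with a slip plane parallel to the surface (no pore pressure): FS = [c' + γz cos²β tanφ'] / [γz sinβ cosβ].
γz = 18.6·2.1 = 39.06 kN/m²
Numerator = 19.8 + 39.06·cos²35.4°·tan18.6° = 19.8 + 39.06·0.6644·0.3365 = 28.534 kPa
Denominator = 39.06·sin35.4°·cos35.4° = 39.06·0.5793·0.8151 = 18.444 kPa
FS = 28.534 / 18.444 = 1.547

FS = 1.55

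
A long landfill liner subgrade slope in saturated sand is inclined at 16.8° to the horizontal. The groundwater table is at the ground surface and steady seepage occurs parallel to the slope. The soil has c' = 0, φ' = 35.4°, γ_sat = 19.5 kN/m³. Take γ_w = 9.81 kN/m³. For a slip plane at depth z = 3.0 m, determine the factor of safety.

With seepage parallel to the slope and the water table at the surface, the effective normal stress on the slip plane uses the buoyant unit weight γ' = γ_sat − γ_w while the driving shear stress uses γ_sat:
FS = [c' + γ' z cos²β tanφ'] / [γ_sat z sinβ cosβ]
(For c' = 0 this reduces to FS = (γ'/γ_sat)·tanφ'/tanβ.)
γ' = 19.5 − 9.81 = 9.69 kN/m³
Numerator = 0.0 + 9.69·3.0·cos²16.8°·tan35.4° = 0.0 + 9.69·3.0·0.9165·0.7107 = 18.933 kPa
Denominator = 19.5·3.0·sin16.8°·cos16.8° = 19.5·3.0·0.2890·0.9573 = 16.187 kPa
FS = 18.933 / 16.187 = 1.170

FS = 1.17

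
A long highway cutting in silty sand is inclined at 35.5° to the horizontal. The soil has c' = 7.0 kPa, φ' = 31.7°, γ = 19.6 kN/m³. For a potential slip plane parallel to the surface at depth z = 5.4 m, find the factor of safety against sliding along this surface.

For an infinite slope with a slip plane parallel to the surface (no pore pressure): FS = [c' + γz cos²β tanφ'] / [γz sinβ cosβ].
γz = 19.6·5.4 = 105.84 kN/m²
Numerator = 7.0 + 105.84·cos²35.5°·tan31.7° = 7.0 + 105.84·0.6628·0.6176 = 50.325 kPa
Denominator = 105.84·sin35.5°·cos35.5° = 105.84·0.5807·0.8141 = 50.037 kPa
FS = 50.325 / 50.037 = 1.006

FS = 1.01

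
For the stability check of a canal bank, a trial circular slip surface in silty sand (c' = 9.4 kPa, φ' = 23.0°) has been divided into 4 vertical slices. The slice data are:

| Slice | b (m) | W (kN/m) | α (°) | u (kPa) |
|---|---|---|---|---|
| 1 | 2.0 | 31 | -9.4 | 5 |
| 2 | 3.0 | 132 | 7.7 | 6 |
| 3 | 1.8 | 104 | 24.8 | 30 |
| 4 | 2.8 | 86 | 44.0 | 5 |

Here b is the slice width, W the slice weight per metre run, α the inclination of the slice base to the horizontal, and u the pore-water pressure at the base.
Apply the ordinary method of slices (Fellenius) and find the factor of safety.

FS = 1.66

Ordinary method of slices: FS = Σ[c'·Δl_i + (W_i cosα_i − u_i·Δl_i)·tanφ'] / Σ W_i sinα_i, with Δl_i = b_i / cosα_i.
Slice 1: Δl = 2.0/cos(-9.4°) = 2.027 m; N'_1 = 31·cos(-9.4°) − 5·2.027 = 20.4; c'Δl = 19.06; W sinα = -5.1
Slice 2: Δl = 3.0/cos7.7° = 3.027 m; N'_2 = 132·cos7.7° − 6·3.027 = 112.6; c'Δl = 28.46; W sinα = 17.7
Slice 3: Δl = 1.8/cos24.8° = 1.983 m; N'_3 = 104·cos24.8° − 30·1.983 = 34.9; c'Δl = 18.64; W sinα = 43.6
Slice 4: Δl = 2.8/cos44.0° = 3.892 m; N'_4 = 86·cos44.0° − 5·3.892 = 42.4; c'Δl = 36.59; W sinα = 59.7
Σc'Δl = 102.7 kN/m; ΣN' = 210.4 kN/m; ΣW sinα = 116.0 kN/m
Resisting = 102.7 + 210.4·tan23.0° = 102.7 + 89.3 = 192.1 kN/m
FS = 192.1 / 116.0 = 1.656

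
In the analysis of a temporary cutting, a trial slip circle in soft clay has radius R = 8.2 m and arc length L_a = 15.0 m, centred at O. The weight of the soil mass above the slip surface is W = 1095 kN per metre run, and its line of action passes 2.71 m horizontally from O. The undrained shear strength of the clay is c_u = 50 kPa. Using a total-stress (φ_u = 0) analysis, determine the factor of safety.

Taking moments about the centre O, the resisting moment is provided by the undrained shear strength acting along the arc:
M_R = c_u·L_a·R = 50·15.00·8.2 = 6150.0 kN·m/m
M_D = W·d = 1095·2.71 = 2967.4 kN·m/m
FS = M_R / M_D = 6150.0 / 2967.4 = 2.072

FS = 2.07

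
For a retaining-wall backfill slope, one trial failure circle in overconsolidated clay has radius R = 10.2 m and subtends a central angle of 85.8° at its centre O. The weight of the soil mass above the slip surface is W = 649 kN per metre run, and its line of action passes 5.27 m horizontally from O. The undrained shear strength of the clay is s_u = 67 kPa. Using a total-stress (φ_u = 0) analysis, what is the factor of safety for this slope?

Taking moments about the centre O, the resisting moment is provided by the undrained shear strength acting along the arc:
Arc length L_a = R·θ = 10.2·(85.8°·π/180) = 10.2·1.4975 = 15.27 m
M_R = s_u·L_a·R = 67·15.27·10.2 = 10438.5 kN·m/m
M_D = W·d = 649·5.27 = 3420.2 kN·m/m
FS = M_R / M_D = 10438.5 / 3420.2 = 3.052

FS = 3.05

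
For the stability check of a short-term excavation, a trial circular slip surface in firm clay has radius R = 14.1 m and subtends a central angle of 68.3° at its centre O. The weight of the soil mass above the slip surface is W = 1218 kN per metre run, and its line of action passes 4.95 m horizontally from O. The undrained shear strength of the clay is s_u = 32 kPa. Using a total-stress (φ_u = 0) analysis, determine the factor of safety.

Taking moments about the centre O, the resisting moment is provided by the undrained shear strength acting along the arc:
Arc length L_a = R·θ = 14.1·(68.3°·π/180) = 14.1·1.1921 = 16.81 m
M_R = s_u·L_a·R = 32·16.81·14.1 = 7583.8 kN·m/m
M_D = W·d = 1218·4.95 = 6029.1 kN·m/m
FS = M_R / M_D = 7583.8 / 6029.1 = 1.258

FS = 1.26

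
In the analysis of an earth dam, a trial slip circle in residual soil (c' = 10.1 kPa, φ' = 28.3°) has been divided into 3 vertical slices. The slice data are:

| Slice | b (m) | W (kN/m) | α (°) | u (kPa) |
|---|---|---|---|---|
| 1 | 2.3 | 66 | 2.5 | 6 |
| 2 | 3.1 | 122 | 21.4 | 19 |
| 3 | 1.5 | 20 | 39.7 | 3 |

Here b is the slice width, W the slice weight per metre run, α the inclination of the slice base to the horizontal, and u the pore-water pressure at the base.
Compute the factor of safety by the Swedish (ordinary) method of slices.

Ordinary method of slices: FS = Σ[c'·Δl_i + (W_i cosα_i − u_i·Δl_i)·tanφ'] / Σ W_i sinα_i, with Δl_i = b_i / cosα_i.
Slice 1: Δl = 2.3/cos2.5° = 2.302 m; N'_1 = 66·cos2.5° − 6·2.302 = 52.1; c'Δl = 23.25; W sinα = 2.9
Slice 2: Δl = 3.1/cos21.4° = 3.330 m; N'_2 = 122·cos21.4° − 19·3.330 = 50.3; c'Δl = 33.63; W sinα = 44.5
Slice 3: Δl = 1.5/cos39.7° = 1.950 m; N'_3 = 20·cos39.7° − 3·1.950 = 9.5; c'Δl = 19.69; W sinα = 12.8
Σc'Δl = 76.6 kN/m; ΣN' = 112.0 kN/m; ΣW sinα = 60.2 kN/m
Resisting = 76.6 + 112.0·tan28.3° = 76.6 + 60.3 = 136.9 kN/m
FS = 136.9 / 60.2 = 2.275

FS = 2.27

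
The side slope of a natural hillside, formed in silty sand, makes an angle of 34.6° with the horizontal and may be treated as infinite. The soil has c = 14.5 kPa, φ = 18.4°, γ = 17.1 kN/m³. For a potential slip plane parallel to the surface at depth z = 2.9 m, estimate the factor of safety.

FS = 1.11

For an infinite slope with a slip plane parallel to the surface (no pore pressure): FS = [c + γz cos²β tanφ] / [γz sinβ cosβ].
γz = 17.1·2.9 = 49.59 kN/m²
Numerator = 14.5 + 49.59·cos²34.6°·tan18.4° = 14.5 + 49.59·0.6776·0.3327 = 25.677 kPa
Denominator = 49.59·sin34.6°·cos34.6° = 49.59·0.5678·0.8231 = 23.179 kPa
FS = 25.677 / 23.179 = 1.108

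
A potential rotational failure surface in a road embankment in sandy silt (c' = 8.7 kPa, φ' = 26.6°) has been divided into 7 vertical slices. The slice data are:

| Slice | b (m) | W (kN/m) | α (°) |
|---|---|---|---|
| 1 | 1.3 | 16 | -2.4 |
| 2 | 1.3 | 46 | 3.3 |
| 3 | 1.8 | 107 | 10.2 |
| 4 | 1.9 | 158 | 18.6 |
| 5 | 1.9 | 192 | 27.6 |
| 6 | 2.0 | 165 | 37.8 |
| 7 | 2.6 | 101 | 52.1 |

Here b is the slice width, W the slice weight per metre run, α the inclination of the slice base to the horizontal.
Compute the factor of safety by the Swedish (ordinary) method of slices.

FS = 1.39

Ordinary method of slices: FS = Σ[c'·Δl_i + (W_i cosα_i)·tanφ'] / Σ W_i sinα_i, with Δl_i = b_i / cosα_i.
Slice 1: Δl = 1.3/cos(-2.4°) = 1.301 m; N'_1 = 16·cos(-2.4°) = 16.0; c'Δl = 11.32; W sinα = -0.7
Slice 2: Δl = 1.3/cos3.3° = 1.302 m; N'_2 = 46·cos3.3° = 45.9; c'Δl = 11.33; W sinα = 2.6
Slice 3: Δl = 1.8/cos10.2° = 1.829 m; N'_3 = 107·cos10.2° = 105.3; c'Δl = 15.91; W sinα = 18.9
Slice 4: Δl = 1.9/cos18.6° = 2.005 m; N'_4 = 158·cos18.6° = 149.7; c'Δl = 17.44; W sinα = 50.4
Slice 5: Δl = 1.9/cos27.6° = 2.144 m; N'_5 = 192·cos27.6° = 170.2; c'Δl = 18.65; W sinα = 89.0
Slice 6: Δl = 2.0/cos37.8° = 2.531 m; N'_6 = 165·cos37.8° = 130.4; c'Δl = 22.02; W sinα = 101.1
Slice 7: Δl = 2.6/cos52.1° = 4.233 m; N'_7 = 101·cos52.1° = 62.0; c'Δl = 36.82; W sinα = 79.7
Σc'Δl = 133.5 kN/m; ΣN' = 679.5 kN/m; ΣW sinα = 341.1 kN/m
Resisting = 133.5 + 679.5·tan26.6° = 133.5 + 340.3 = 473.8 kN/m
FS = 473.8 / 341.1 = 1.389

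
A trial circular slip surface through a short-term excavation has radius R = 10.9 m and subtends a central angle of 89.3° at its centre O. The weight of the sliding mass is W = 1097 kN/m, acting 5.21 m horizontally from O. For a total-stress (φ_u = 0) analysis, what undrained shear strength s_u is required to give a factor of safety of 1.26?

s_u = 38.9 kPa

FS = s_u·L_a·R / (W·d), so s_u = FS·W·d / (L_a·R).
Arc length L_a = R·θ = 10.9·(89.3°·π/180) = 10.9·1.5586 = 16.99 m
s_u = 1.26·1097·5.21 / (16.99·10.9) = 7201.4 / 185.17 = 38.89 kPa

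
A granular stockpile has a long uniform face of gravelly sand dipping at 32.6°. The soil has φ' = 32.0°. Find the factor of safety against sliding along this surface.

FS = 0.98

For a dry cohesionless infinite slope the factor of safety is FS = tanφ' / tanβ.
FS = tan32.0° / tan32.6° = 0.6249 / 0.6395 = 0.977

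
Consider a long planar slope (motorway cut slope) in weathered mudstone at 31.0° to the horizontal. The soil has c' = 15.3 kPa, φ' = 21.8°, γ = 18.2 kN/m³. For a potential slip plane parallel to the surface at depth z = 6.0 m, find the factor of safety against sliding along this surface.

For an infinite slope with a slip plane parallel to the surface (no pore pressure): FS = [c' + γz cos²β tanφ'] / [γz sinβ cosβ].
γz = 18.2·6.0 = 109.20 kN/m²
Numerator = 15.3 + 109.20·cos²31.0°·tan21.8° = 15.3 + 109.20·0.7347·0.4000 = 47.391 kPa
Denominator = 109.20·sin31.0°·cos31.0° = 109.20·0.5150·0.8572 = 48.209 kPa
FS = 47.391 / 48.209 = 0.983

FS = 0.98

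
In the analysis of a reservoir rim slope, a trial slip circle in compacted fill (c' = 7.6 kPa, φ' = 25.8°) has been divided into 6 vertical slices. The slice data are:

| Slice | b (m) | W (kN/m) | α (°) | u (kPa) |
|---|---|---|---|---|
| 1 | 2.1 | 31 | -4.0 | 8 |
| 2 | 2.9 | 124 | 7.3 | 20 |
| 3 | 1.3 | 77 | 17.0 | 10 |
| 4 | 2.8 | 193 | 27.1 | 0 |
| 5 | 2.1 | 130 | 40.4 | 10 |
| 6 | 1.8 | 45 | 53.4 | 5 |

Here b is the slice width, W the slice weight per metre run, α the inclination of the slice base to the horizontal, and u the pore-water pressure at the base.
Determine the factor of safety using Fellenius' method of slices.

Ordinary method of slices: FS = Σ[c'·Δl_i + (W_i cosα_i − u_i·Δl_i)·tanφ'] / Σ W_i sinα_i, with Δl_i = b_i / cosα_i.
Slice 1: Δl = 2.1/cos(-4.0°) = 2.105 m; N'_1 = 31·cos(-4.0°) − 8·2.105 = 14.1; c'Δl = 16.00; W sinα = -2.2
Slice 2: Δl = 2.9/cos7.3° = 2.924 m; N'_2 = 124·cos7.3° − 20·2.924 = 64.5; c'Δl = 22.22; W sinα = 15.8
Slice 3: Δl = 1.3/cos17.0° = 1.359 m; N'_3 = 77·cos17.0° − 10·1.359 = 60.0; c'Δl = 10.33; W sinα = 22.5
Slice 4: Δl = 2.8/cos27.1° = 3.145 m; N'_4 = 193·cos27.1° − 0·3.145 = 171.8; c'Δl = 23.90; W sinα = 87.9
Slice 5: Δl = 2.1/cos40.4° = 2.758 m; N'_5 = 130·cos40.4° − 10·2.758 = 71.4; c'Δl = 20.96; W sinα = 84.3
Slice 6: Δl = 1.8/cos53.4° = 3.019 m; N'_6 = 45·cos53.4° − 5·3.019 = 11.7; c'Δl = 22.94; W sinα = 36.1
Σc'Δl = 116.4 kN/m; ΣN' = 393.6 kN/m; ΣW sinα = 244.4 kN/m
Resisting = 116.4 + 393.6·tan25.8° = 116.4 + 190.3 = 306.6 kN/m
FS = 306.6 / 244.4 = 1.255

FS = 1.25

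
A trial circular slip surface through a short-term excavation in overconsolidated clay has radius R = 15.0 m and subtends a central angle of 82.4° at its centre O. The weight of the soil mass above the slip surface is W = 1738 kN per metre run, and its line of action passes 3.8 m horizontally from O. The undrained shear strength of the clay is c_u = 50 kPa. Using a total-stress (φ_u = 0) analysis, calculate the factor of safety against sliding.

Taking moments about the centre O, the resisting moment is provided by the undrained shear strength acting along the arc:
Arc length L_a = R·θ = 15.0·(82.4°·π/180) = 15.0·1.4382 = 21.57 m
M_R = c_u·L_a·R = 50·21.57·15.0 = 16179.2 kN·m/m
M_D = W·d = 1738·3.8 = 6604.4 kN·m/m
FS = M_R / M_D = 16179.2 / 6604.4 = 2.450

FS = 2.45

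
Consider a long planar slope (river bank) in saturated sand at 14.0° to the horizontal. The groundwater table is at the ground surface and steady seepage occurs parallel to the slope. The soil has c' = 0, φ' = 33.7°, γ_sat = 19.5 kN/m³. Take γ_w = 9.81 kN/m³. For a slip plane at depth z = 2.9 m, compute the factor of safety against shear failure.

With seepage parallel to the slope and the water table at the surface, the effective normal stress on the slip plane uses the buoyant unit weight γ' = γ_sat − γ_w while the driving shear stress uses γ_sat:
FS = [c' + γ' z cos²β tanφ'] / [γ_sat z sinβ cosβ]
(For c' = 0 this reduces to FS = (γ'/γ_sat)·tanφ'/tanβ.)
γ' = 19.5 − 9.81 = 9.69 kN/m³
Numerator = 0.0 + 9.69·2.9·cos²14.0°·tan33.7° = 0.0 + 9.69·2.9·0.9415·0.6669 = 17.644 kPa
Denominator = 19.5·2.9·sin14.0°·cos14.0° = 19.5·2.9·0.2419·0.9703 = 13.274 kPa
FS = 17.644 / 13.274 = 1.329

FS = 1.33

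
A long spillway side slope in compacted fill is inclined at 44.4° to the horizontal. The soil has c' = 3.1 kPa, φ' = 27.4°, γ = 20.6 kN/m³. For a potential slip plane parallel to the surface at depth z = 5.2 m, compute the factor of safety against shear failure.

For an infinite slope with a slip plane parallel to the surface (no pore pressure): FS = [c' + γz cos²β tanφ'] / [γz sinβ cosβ].
γz = 20.6·5.2 = 107.12 kN/m²
Numerator = 3.1 + 107.12·cos²44.4°·tan27.4° = 3.1 + 107.12·0.5105·0.5184 = 31.444 kPa
Denominator = 107.12·sin44.4°·cos44.4° = 107.12·0.6997·0.7145 = 53.548 kPa
FS = 31.444 / 53.548 = 0.587

FS = 0.59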